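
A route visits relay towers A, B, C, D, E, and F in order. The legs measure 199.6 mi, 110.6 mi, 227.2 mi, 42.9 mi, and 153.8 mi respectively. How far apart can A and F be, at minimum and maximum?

0 ≤ AF ≤ 734.1 mi

The maximum is all hops collinear in one direction: 199.6 + 110.6 + 227.2 + 42.9 + 153.8 = 734.1.
The longest hop is 227.2; the others sum to 506.9. Since 227.2 ≤ 506.9, the path can fold back on itself completely, so the minimum distance is 0.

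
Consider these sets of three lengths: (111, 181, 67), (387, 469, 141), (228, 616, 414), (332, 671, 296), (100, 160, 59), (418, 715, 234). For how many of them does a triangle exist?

2

(67,111,181): 67+111 ≤ 181 → not valid
(141,387,469): 141+387 > 469 → valid
(228,414,616): 228+414 > 616 → valid
(296,332,671): 296+332 ≤ 671 → not valid
(59,100,160): 59+100 ≤ 160 → not valid
(234,418,715): 234+418 ≤ 715 → not valid
2 of the 6 triples form a triangle.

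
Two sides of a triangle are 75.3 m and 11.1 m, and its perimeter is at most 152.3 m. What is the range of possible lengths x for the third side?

Triangle inequality alone gives 64.2 < x < 86.4.
The perimeter condition gives x ≤ 152.3 − 75.3 − 11.1 = 65.9.
Intersecting the two: 64.2 < x ≤ 65.9.

64.2 < x ≤ 65.9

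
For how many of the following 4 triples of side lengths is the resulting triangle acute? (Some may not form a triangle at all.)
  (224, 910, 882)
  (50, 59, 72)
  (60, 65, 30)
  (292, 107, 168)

(224,910,882): 224²+882² = 828100 = 910² → right
(50,59,72): 50²+59² = 5981 > 5184 = 72² → acute
(60,65,30): 30²+60² = 4500 > 4225 = 65² → acute
(292,107,168): 107+168 ≤ 292, not a triangle
2 of the 4 are acute.

2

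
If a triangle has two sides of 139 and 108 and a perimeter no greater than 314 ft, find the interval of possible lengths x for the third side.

31 < x ≤ 67

Triangle inequality alone gives 31 < x < 247.
The perimeter condition gives x ≤ 314 − 139 − 108 = 67.
Intersecting the two: 31 < x ≤ 67.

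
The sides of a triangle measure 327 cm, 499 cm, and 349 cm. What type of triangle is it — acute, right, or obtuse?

Compare the square of the longest side to the sum of squares of the other two: 327² + 349² = 228730 < 249001 = 499².

obtuse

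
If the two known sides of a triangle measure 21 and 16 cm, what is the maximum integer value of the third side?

The third side must be strictly less than 21 + 16 = 37.
The largest integer below 37 is 36.

36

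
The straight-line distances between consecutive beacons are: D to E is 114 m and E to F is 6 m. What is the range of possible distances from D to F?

By the triangle inequality, |114 − 6| ≤ DF ≤ 114 + 6.

108 ≤ DF ≤ 120 m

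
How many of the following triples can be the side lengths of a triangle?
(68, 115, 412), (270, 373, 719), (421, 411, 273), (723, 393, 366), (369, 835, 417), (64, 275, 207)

(68,115,412): 68+115 ≤ 412 → not valid
(270,373,719): 270+373 ≤ 719 → not valid
(273,411,421): 273+411 > 421 → valid
(366,393,723): 366+393 > 723 → valid
(369,417,835): 369+417 ≤ 835 → not valid
(64,207,275): 64+207 ≤ 275 → not valid
2 of the 6 triples form a triangle.

2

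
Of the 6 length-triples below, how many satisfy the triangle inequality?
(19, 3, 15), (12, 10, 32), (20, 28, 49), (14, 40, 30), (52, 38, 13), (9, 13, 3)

(3,15,19): 3+15 ≤ 19 → not valid
(10,12,32): 10+12 ≤ 32 → not valid
(20,28,49): 20+28 ≤ 49 → not valid
(14,30,40): 14+30 > 40 → valid
(13,38,52): 13+38 ≤ 52 → not valid
(3,9,13): 3+9 ≤ 13 → not valid
1 of the 6 triples forms a triangle.

1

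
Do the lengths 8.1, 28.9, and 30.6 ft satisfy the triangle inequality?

Yes

The longest side is 30.6, and the other two sum to 37.0.
Since 37.0 > 30.6, the triangle inequality holds.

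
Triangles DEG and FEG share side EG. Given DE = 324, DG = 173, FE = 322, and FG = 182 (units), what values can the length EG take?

From triangle DEG: |324 − 173| < EG < 324 + 173, i.e. 151 < EG < 497.
From triangle FEG: 140 < EG < 504.
Both must hold, so EG lies in the intersection.

151 < EG < 497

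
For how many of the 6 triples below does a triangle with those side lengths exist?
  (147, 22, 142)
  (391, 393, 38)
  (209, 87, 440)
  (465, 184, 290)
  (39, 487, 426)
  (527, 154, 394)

4

(22,142,147): 22+142 > 147 → valid
(38,391,393): 38+391 > 393 → valid
(87,209,440): 87+209 ≤ 440 → not valid
(184,290,465): 184+290 > 465 → valid
(39,426,487): 39+426 ≤ 487 → not valid
(154,394,527): 154+394 > 527 → valid
4 of the 6 triples form a triangle.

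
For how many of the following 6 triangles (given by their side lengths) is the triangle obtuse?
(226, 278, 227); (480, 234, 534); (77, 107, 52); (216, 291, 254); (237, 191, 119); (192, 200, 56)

2

(226,278,227): 226²+227² = 102605 > 77284 = 278² → acute
(480,234,534): 234²+480² = 285156 = 534² → right
(77,107,52): 52²+77² = 8633 < 11449 = 107² → obtuse
(216,291,254): 216²+254² = 111172 > 84681 = 291² → acute
(237,191,119): 119²+191² = 50642 < 56169 = 237² → obtuse
(192,200,56): 56²+192² = 40000 = 200² → right
2 of the 6 are obtuse.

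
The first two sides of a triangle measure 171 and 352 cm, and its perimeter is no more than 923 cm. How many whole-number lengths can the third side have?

219

Triangle inequality: 181 < x < 523. Perimeter ≤ 923 gives x ≤ 923 − 171 − 352 = 400.
So 181 < x ≤ 400; integers 182 through 400: 219 values.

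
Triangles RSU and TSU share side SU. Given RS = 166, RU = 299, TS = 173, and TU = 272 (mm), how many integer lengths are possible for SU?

From triangle RSU: 133 < SU < 465.
From triangle TSU: 99 < SU < 445.
Intersection: 133 < SU < 445, so integers 134 through 444: 311 values.

311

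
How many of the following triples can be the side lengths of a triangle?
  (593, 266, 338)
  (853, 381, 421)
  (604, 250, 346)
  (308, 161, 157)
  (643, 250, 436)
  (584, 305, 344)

(266,338,593): 266+338 > 593 → valid
(381,421,853): 381+421 ≤ 853 → not valid
(250,346,604): 250+346 ≤ 604 → not valid
(157,161,308): 157+161 > 308 → valid
(250,436,643): 250+436 > 643 → valid
(305,344,584): 305+344 > 584 → valid
4 of the 6 triples form a triangle.

4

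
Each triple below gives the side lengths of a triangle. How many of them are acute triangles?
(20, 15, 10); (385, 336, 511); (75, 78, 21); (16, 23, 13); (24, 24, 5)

(20,15,10): 10²+15² = 325 < 400 = 20² → obtuse
(385,336,511): 336²+385² = 261121 = 511² → right
(75,78,21): 21²+75² = 6066 < 6084 = 78² → obtuse
(16,23,13): 13²+16² = 425 < 529 = 23² → obtuse
(24,24,5): 5²+24² = 601 > 576 = 24² → acute
1 of the 5 is acute.

1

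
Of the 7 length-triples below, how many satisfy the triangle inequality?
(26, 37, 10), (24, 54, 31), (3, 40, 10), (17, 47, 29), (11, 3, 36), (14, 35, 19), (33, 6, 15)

1

(10,26,37): 10+26 ≤ 37 → not valid
(24,31,54): 24+31 > 54 → valid
(3,10,40): 3+10 ≤ 40 → not valid
(17,29,47): 17+29 ≤ 47 → not valid
(3,11,36): 3+11 ≤ 36 → not valid
(14,19,35): 14+19 ≤ 35 → not valid
(6,15,33): 6+15 ≤ 33 → not valid
1 of the 7 triples forms a triangle.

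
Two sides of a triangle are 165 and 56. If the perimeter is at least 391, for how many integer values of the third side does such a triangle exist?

Triangle inequality: 109 < x < 221. Perimeter ≥ 391 gives x ≥ 391 − 165 − 56 = 170.
So 170 ≤ x < 221; integers 170 through 220: 51 values.

51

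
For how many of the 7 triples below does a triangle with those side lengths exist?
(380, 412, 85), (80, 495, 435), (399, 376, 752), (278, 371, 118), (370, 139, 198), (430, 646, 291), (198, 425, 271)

(85,380,412): 85+380 > 412 → valid
(80,435,495): 80+435 > 495 → valid
(376,399,752): 376+399 > 752 → valid
(118,278,371): 118+278 > 371 → valid
(139,198,370): 139+198 ≤ 370 → not valid
(291,430,646): 291+430 > 646 → valid
(198,271,425): 198+271 > 425 → valid
6 of the 7 triples form a triangle.

6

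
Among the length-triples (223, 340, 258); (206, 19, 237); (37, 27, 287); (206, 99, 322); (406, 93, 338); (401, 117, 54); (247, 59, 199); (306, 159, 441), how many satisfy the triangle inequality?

(223,258,340): 223+258 > 340 → valid
(19,206,237): 19+206 ≤ 237 → not valid
(27,37,287): 27+37 ≤ 287 → not valid
(99,206,322): 99+206 ≤ 322 → not valid
(93,338,406): 93+338 > 406 → valid
(54,117,401): 54+117 ≤ 401 → not valid
(59,199,247): 59+199 > 247 → valid
(159,306,441): 159+306 > 441 → valid
4 of the 8 triples form a triangle.

4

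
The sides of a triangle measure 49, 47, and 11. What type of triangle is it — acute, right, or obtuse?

obtuse

Compare the square of the longest side to the sum of squares of the other two: 11² + 47² = 2330 < 2401 = 49².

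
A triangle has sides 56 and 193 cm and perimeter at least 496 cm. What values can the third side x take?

247 ≤ x < 249

Triangle inequality alone gives 137 < x < 249.
The perimeter condition gives x ≥ 496 − 56 − 193 = 247.
Intersecting the two: 247 ≤ x < 249.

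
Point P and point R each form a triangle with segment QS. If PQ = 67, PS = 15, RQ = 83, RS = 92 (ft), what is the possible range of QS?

52 < QS < 82

From triangle PQS: |67 − 15| < QS < 67 + 15, i.e. 52 < QS < 82.
From triangle RQS: 9 < QS < 175.
Both must hold, so QS lies in the intersection.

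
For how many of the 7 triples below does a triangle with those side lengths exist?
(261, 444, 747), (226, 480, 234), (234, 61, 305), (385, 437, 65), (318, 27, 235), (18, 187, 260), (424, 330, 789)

1

(261,444,747): 261+444 ≤ 747 → not valid
(226,234,480): 226+234 ≤ 480 → not valid
(61,234,305): 61+234 ≤ 305 → not valid
(65,385,437): 65+385 > 437 → valid
(27,235,318): 27+235 ≤ 318 → not valid
(18,187,260): 18+187 ≤ 260 → not valid
(330,424,789): 330+424 ≤ 789 → not valid
1 of the 7 triples forms a triangle.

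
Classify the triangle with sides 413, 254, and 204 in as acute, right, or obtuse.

obtuse

Compare the square of the longest side to the sum of squares of the other two: 204² + 254² = 106132 < 170569 = 413².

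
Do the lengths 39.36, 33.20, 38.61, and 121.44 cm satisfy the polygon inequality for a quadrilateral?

No

For a quadrilateral, each side must be shorter than the sum of the others.
Here the longest side is 121.44, but the remaining 3 sides sum to only 111.17.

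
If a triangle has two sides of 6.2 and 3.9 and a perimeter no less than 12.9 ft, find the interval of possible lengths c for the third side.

2.8 ≤ c < 10.1

Triangle inequality alone gives 2.3 < c < 10.1.
The perimeter condition gives c ≥ 12.9 − 6.2 − 3.9 = 2.8.
Intersecting the two: 2.8 ≤ c < 10.1.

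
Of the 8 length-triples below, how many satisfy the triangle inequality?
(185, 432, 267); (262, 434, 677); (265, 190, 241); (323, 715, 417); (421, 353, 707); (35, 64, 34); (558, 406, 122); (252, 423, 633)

(185,267,432): 185+267 > 432 → valid
(262,434,677): 262+434 > 677 → valid
(190,241,265): 190+241 > 265 → valid
(323,417,715): 323+417 > 715 → valid
(353,421,707): 353+421 > 707 → valid
(34,35,64): 34+35 > 64 → valid
(122,406,558): 122+406 ≤ 558 → not valid
(252,423,633): 252+423 > 633 → valid
7 of the 8 triples form a triangle.

7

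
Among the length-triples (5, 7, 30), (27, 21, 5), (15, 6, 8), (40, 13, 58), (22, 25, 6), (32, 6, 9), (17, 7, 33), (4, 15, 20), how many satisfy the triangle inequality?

1

(5,7,30): 5+7 ≤ 30 → not valid
(5,21,27): 5+21 ≤ 27 → not valid
(6,8,15): 6+8 ≤ 15 → not valid
(13,40,58): 13+40 ≤ 58 → not valid
(6,22,25): 6+22 > 25 → valid
(6,9,32): 6+9 ≤ 32 → not valid
(7,17,33): 7+17 ≤ 33 → not valid
(4,15,20): 4+15 ≤ 20 → not valid
1 of the 8 triples forms a triangle.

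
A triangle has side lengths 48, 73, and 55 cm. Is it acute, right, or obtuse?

Compare the square of the longest side to the sum of squares of the other two: 48² + 55² = 5329 = 73².

right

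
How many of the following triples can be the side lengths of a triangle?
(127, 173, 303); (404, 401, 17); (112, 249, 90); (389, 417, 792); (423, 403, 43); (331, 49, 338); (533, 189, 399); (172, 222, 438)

5

(127,173,303): 127+173 ≤ 303 → not valid
(17,401,404): 17+401 > 404 → valid
(90,112,249): 90+112 ≤ 249 → not valid
(389,417,792): 389+417 > 792 → valid
(43,403,423): 43+403 > 423 → valid
(49,331,338): 49+331 > 338 → valid
(189,399,533): 189+399 > 533 → valid
(172,222,438): 172+222 ≤ 438 → not valid
5 of the 8 triples form a triangle.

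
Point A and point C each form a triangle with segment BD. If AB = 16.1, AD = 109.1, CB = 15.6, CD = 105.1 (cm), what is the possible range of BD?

93.0 < BD < 120.7

From triangle ABD: |16.1 − 109.1| < BD < 16.1 + 109.1, i.e. 93.0 < BD < 125.2.
From triangle CBD: 89.5 < BD < 120.7.
Both must hold, so BD lies in the intersection.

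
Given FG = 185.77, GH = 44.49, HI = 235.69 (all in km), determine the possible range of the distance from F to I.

The maximum is all hops collinear in one direction: 185.77 + 44.49 + 235.69 = 465.95.
The longest hop is 235.69; the others sum to 230.26. Folding the others back against it leaves at least 235.69 − 230.26 = 5.43.

5.43 ≤ FI ≤ 465.95 km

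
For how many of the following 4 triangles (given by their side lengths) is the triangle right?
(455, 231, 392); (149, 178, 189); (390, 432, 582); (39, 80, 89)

3

(455,231,392): 231²+392² = 207025 = 455² → right
(149,178,189): 149²+178² = 53885 > 35721 = 189² → acute
(390,432,582): 390²+432² = 338724 = 582² → right
(39,80,89): 39²+80² = 7921 = 89² → right
3 of the 4 are right.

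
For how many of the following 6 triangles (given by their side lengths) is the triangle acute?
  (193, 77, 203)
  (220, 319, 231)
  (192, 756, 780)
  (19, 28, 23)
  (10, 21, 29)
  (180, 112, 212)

2

(193,77,203): 77²+193² = 43178 > 41209 = 203² → acute
(220,319,231): 220²+231² = 101761 = 319² → right
(192,756,780): 192²+756² = 608400 = 780² → right
(19,28,23): 19²+23² = 890 > 784 = 28² → acute
(10,21,29): 10²+21² = 541 < 841 = 29² → obtuse
(180,112,212): 112²+180² = 44944 = 212² → right
2 of the 6 are acute.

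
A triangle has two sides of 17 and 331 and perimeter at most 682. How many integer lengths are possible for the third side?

Triangle inequality: 314 < x < 348. Perimeter ≤ 682 gives x ≤ 682 − 17 − 331 = 334.
So 314 < x ≤ 334; integers 315 through 334: 20 values.

20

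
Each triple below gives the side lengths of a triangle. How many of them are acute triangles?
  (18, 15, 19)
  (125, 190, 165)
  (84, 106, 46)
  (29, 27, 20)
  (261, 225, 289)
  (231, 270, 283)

5

(18,15,19): 15²+18² = 549 > 361 = 19² → acute
(125,190,165): 125²+165² = 42850 > 36100 = 190² → acute
(84,106,46): 46²+84² = 9172 < 11236 = 106² → obtuse
(29,27,20): 20²+27² = 1129 > 841 = 29² → acute
(261,225,289): 225²+261² = 118746 > 83521 = 289² → acute
(231,270,283): 231²+270² = 126261 > 80089 = 283² → acute
5 of the 6 are acute.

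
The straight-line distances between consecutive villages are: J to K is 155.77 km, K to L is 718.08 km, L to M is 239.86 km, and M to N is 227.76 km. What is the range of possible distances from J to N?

The maximum is all hops collinear in one direction: 155.77 + 718.08 + 239.86 + 227.76 = 1341.47.
The longest hop is 718.08; the others sum to 623.39. Folding the others back against it leaves at least 718.08 − 623.39 = 94.69.

94.69 ≤ JN ≤ 1341.47 km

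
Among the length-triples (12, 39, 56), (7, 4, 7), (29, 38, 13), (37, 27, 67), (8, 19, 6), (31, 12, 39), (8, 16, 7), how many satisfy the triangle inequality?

(12,39,56): 12+39 ≤ 56 → not valid
(4,7,7): 4+7 > 7 → valid
(13,29,38): 13+29 > 38 → valid
(27,37,67): 27+37 ≤ 67 → not valid
(6,8,19): 6+8 ≤ 19 → not valid
(12,31,39): 12+31 > 39 → valid
(7,8,16): 7+8 ≤ 16 → not valid
3 of the 7 triples form a triangle.

3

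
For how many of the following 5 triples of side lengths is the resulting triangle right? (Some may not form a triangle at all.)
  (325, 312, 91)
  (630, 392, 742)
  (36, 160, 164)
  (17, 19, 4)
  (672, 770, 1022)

(325,312,91): 91²+312² = 105625 = 325² → right
(630,392,742): 392²+630² = 550564 = 742² → right
(36,160,164): 36²+160² = 26896 = 164² → right
(17,19,4): 4²+17² = 305 < 361 = 19² → obtuse
(672,770,1022): 672²+770² = 1044484 = 1022² → right
4 of the 5 are right.

4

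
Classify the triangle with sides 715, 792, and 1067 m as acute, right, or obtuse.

Compare the square of the longest side to the sum of squares of the other two: 715² + 792² = 1138489 = 1067².

right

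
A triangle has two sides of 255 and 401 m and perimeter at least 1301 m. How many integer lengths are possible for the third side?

11

Triangle inequality: 146 < x < 656. Perimeter ≥ 1301 gives x ≥ 1301 − 255 − 401 = 645.
So 645 ≤ x < 656; integers 645 through 655: 11 values.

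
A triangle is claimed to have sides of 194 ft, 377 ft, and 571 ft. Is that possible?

No

The two shorter sides sum to 571, exactly equal to the longest side 571.
That gives only a degenerate (flat) triangle — the inequality must be strict.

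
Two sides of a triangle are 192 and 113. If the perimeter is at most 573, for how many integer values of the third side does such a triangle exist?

Triangle inequality: 79 < x < 305. Perimeter ≤ 573 gives x ≤ 573 − 192 − 113 = 268.
So 79 < x ≤ 268; integers 80 through 268: 189 values.

189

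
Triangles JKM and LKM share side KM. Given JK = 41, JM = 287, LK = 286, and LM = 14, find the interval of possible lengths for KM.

272 < KM < 300

From triangle JKM: |41 − 287| < KM < 41 + 287, i.e. 246 < KM < 328.
From triangle LKM: 272 < KM < 300.
Both must hold, so KM lies in the intersection.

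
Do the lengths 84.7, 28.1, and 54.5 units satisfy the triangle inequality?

The longest side is 84.7, but the other two sum to only 82.6.
82.6 < 84.7, so the triangle inequality fails.

No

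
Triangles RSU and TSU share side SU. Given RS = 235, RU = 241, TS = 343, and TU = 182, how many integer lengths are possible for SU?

314

From triangle RSU: 6 < SU < 476.
From triangle TSU: 161 < SU < 525.
Intersection: 161 < SU < 476, so integers 162 through 475: 314 values.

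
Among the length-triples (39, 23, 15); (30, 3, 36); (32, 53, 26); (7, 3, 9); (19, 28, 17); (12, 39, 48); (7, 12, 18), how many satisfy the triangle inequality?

5

(15,23,39): 15+23 ≤ 39 → not valid
(3,30,36): 3+30 ≤ 36 → not valid
(26,32,53): 26+32 > 53 → valid
(3,7,9): 3+7 > 9 → valid
(17,19,28): 17+19 > 28 → valid
(12,39,48): 12+39 > 48 → valid
(7,12,18): 7+12 > 18 → valid
5 of the 7 triples form a triangle.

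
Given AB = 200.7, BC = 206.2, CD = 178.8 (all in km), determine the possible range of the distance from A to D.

The maximum is all hops collinear in one direction: 200.7 + 206.2 + 178.8 = 585.7.
The longest hop is 206.2; the others sum to 379.5. Since 206.2 ≤ 379.5, the path can fold back on itself completely, so the minimum distance is 0.

0 ≤ AD ≤ 585.7 km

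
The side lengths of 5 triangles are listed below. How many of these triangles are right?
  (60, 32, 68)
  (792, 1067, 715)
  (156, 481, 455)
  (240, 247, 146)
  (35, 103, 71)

3

(60,32,68): 32²+60² = 4624 = 68² → right
(792,1067,715): 715²+792² = 1138489 = 1067² → right
(156,481,455): 156²+455² = 231361 = 481² → right
(240,247,146): 146²+240² = 78916 > 61009 = 247² → acute
(35,103,71): 35²+71² = 6266 < 10609 = 103² → obtuse
3 of the 5 are right.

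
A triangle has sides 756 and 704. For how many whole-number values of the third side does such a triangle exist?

1407

The third side lies in the open interval (52, 1460).
Integers from 53 to 1459 inclusive: 1459 − 53 + 1 = 1407.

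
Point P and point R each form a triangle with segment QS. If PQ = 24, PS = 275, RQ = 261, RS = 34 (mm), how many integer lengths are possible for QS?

From triangle PQS: 251 < QS < 299.
From triangle RQS: 227 < QS < 295.
Intersection: 251 < QS < 295, so integers 252 through 294: 43 values.

43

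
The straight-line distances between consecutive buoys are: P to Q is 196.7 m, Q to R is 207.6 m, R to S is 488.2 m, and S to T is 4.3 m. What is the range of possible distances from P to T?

The maximum is all hops collinear in one direction: 196.7 + 207.6 + 488.2 + 4.3 = 896.8.
The longest hop is 488.2; the others sum to 408.6. Folding the others back against it leaves at least 488.2 − 408.6 = 79.6.

79.6 ≤ PT ≤ 896.8 m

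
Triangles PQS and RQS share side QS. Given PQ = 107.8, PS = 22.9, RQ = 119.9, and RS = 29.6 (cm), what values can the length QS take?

90.3 < QS < 130.7

From triangle PQS: |107.8 − 22.9| < QS < 107.8 + 22.9, i.e. 84.9 < QS < 130.7.
From triangle RQS: 90.3 < QS < 149.5.
Both must hold, so QS lies in the intersection.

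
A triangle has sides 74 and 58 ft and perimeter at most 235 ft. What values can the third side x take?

16 < x ≤ 103

Triangle inequality alone gives 16 < x < 132.
The perimeter condition gives x ≤ 235 − 74 − 58 = 103.
Intersecting the two: 16 < x ≤ 103.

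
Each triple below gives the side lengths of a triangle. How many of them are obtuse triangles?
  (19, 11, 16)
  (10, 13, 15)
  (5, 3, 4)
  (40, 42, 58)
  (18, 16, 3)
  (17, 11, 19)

1

(19,11,16): 11²+16² = 377 > 361 = 19² → acute
(10,13,15): 10²+13² = 269 > 225 = 15² → acute
(5,3,4): 3²+4² = 25 = 5² → right
(40,42,58): 40²+42² = 3364 = 58² → right
(18,16,3): 3²+16² = 265 < 324 = 18² → obtuse
(17,11,19): 11²+17² = 410 > 361 = 19² → acute
1 of the 6 is obtuse.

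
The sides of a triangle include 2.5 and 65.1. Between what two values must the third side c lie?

62.6 < c < 67.6

By the triangle inequality, c must be less than 2.5 + 65.1 = 67.6 and greater than |2.5 − 65.1| = 62.6.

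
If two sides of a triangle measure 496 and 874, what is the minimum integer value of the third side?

379

The third side must be strictly greater than |496 − 874| = 378.
The smallest integer above 378 is 379.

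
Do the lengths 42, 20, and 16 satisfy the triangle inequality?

The longest side is 42, but the other two sum to only 36.
36 < 42, so the triangle inequality fails.

No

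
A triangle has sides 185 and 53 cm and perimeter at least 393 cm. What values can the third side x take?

Triangle inequality alone gives 132 < x < 238.
The perimeter condition gives x ≥ 393 − 185 − 53 = 155.
Intersecting the two: 155 ≤ x < 238.

155 ≤ x < 238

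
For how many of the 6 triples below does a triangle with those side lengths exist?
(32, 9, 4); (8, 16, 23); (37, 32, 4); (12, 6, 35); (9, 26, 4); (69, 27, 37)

1

(4,9,32): 4+9 ≤ 32 → not valid
(8,16,23): 8+16 > 23 → valid
(4,32,37): 4+32 ≤ 37 → not valid
(6,12,35): 6+12 ≤ 35 → not valid
(4,9,26): 4+9 ≤ 26 → not valid
(27,37,69): 27+37 ≤ 69 → not valid
1 of the 6 triples forms a triangle.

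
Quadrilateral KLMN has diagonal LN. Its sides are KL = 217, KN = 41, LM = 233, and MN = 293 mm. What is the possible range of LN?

From triangle KLN: |217 − 41| < LN < 217 + 41, i.e. 176 < LN < 258.
From triangle MLN: 60 < LN < 526.
Both must hold, so LN lies in the intersection.

176 < LN < 258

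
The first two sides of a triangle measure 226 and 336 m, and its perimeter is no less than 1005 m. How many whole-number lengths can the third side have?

119

Triangle inequality: 110 < x < 562. Perimeter ≥ 1005 gives x ≥ 1005 − 226 − 336 = 443.
So 443 ≤ x < 562; integers 443 through 561: 119 values.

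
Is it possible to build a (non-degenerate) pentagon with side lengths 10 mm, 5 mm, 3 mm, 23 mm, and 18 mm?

A pentagon exists iff every side is shorter than the sum of the others — equivalently, the longest side is less than the sum of the rest.
Longest side 23 < 36 (sum of the remaining 4), so yes.

Yes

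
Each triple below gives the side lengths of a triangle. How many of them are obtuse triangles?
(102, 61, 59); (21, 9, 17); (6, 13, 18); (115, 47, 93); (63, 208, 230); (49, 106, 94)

(102,61,59): 59²+61² = 7202 < 10404 = 102² → obtuse
(21,9,17): 9²+17² = 370 < 441 = 21² → obtuse
(6,13,18): 6²+13² = 205 < 324 = 18² → obtuse
(115,47,93): 47²+93² = 10858 < 13225 = 115² → obtuse
(63,208,230): 63²+208² = 47233 < 52900 = 230² → obtuse
(49,106,94): 49²+94² = 11237 > 11236 = 106² → acute
5 of the 6 are obtuse.

5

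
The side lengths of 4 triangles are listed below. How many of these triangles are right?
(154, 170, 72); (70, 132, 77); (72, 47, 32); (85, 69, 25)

1

(154,170,72): 72²+154² = 28900 = 170² → right
(70,132,77): 70²+77² = 10829 < 17424 = 132² → obtuse
(72,47,32): 32²+47² = 3233 < 5184 = 72² → obtuse
(85,69,25): 25²+69² = 5386 < 7225 = 85² → obtuse
1 of the 4 is right.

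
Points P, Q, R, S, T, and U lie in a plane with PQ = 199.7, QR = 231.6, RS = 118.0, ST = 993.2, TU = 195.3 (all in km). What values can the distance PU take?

The maximum is all hops collinear in one direction: 199.7 + 231.6 + 118.0 + 993.2 + 195.3 = 1737.8.
The longest hop is 993.2; the others sum to 744.6. Folding the others back against it leaves at least 993.2 − 744.6 = 248.6.

248.6 ≤ PU ≤ 1737.8 km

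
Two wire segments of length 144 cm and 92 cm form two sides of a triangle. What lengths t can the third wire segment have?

By the triangle inequality, t must be less than 144 + 92 = 236 and greater than |144 − 92| = 52.

52 < t < 236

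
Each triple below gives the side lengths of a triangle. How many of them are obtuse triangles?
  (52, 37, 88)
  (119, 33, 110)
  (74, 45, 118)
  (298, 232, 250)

(52,37,88): 37²+52² = 4073 < 7744 = 88² → obtuse
(119,33,110): 33²+110² = 13189 < 14161 = 119² → obtuse
(74,45,118): 45²+74² = 7501 < 13924 = 118² → obtuse
(298,232,250): 232²+250² = 116324 > 88804 = 298² → acute
3 of the 4 are obtuse.

3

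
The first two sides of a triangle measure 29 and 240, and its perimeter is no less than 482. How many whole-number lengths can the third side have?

Triangle inequality: 211 < x < 269. Perimeter ≥ 482 gives x ≥ 482 − 29 − 240 = 213.
So 213 ≤ x < 269; integers 213 through 268: 56 values.

56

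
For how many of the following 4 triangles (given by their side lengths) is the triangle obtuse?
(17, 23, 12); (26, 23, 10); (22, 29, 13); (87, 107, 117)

(17,23,12): 12²+17² = 433 < 529 = 23² → obtuse
(26,23,10): 10²+23² = 629 < 676 = 26² → obtuse
(22,29,13): 13²+22² = 653 < 841 = 29² → obtuse
(87,107,117): 87²+107² = 19018 > 13689 = 117² → acute
3 of the 4 are obtuse.

3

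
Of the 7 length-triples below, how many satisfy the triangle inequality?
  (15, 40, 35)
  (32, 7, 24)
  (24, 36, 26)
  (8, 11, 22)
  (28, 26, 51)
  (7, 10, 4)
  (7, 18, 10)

(15,35,40): 15+35 > 40 → valid
(7,24,32): 7+24 ≤ 32 → not valid
(24,26,36): 24+26 > 36 → valid
(8,11,22): 8+11 ≤ 22 → not valid
(26,28,51): 26+28 > 51 → valid
(4,7,10): 4+7 > 10 → valid
(7,10,18): 7+10 ≤ 18 → not valid
4 of the 7 triples form a triangle.

4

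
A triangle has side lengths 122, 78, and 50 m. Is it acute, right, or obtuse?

Compare the square of the longest side to the sum of squares of the other two: 50² + 78² = 8584 < 14884 = 122².

obtuse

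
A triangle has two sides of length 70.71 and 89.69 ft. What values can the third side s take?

18.98 < s < 160.40 (ft)

By the triangle inequality, s must be less than 70.71 + 89.69 = 160.40 and greater than |70.71 − 89.69| = 18.98.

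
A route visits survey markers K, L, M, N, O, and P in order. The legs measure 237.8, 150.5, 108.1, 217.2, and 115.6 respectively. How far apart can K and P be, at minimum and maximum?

The maximum is all hops collinear in one direction: 237.8 + 150.5 + 108.1 + 217.2 + 115.6 = 829.2.
The longest hop is 237.8; the others sum to 591.4. Since 237.8 ≤ 591.4, the path can fold back on itself completely, so the minimum distance is 0.

0 ≤ KP ≤ 829.2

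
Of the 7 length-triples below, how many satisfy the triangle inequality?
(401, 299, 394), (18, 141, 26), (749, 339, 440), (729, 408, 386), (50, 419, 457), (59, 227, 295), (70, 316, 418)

4

(299,394,401): 299+394 > 401 → valid
(18,26,141): 18+26 ≤ 141 → not valid
(339,440,749): 339+440 > 749 → valid
(386,408,729): 386+408 > 729 → valid
(50,419,457): 50+419 > 457 → valid
(59,227,295): 59+227 ≤ 295 → not valid
(70,316,418): 70+316 ≤ 418 → not valid
4 of the 7 triples form a triangle.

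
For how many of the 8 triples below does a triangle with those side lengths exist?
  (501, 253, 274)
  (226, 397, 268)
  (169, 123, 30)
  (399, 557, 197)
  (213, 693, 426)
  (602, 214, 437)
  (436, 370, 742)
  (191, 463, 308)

6

(253,274,501): 253+274 > 501 → valid
(226,268,397): 226+268 > 397 → valid
(30,123,169): 30+123 ≤ 169 → not valid
(197,399,557): 197+399 > 557 → valid
(213,426,693): 213+426 ≤ 693 → not valid
(214,437,602): 214+437 > 602 → valid
(370,436,742): 370+436 > 742 → valid
(191,308,463): 191+308 > 463 → valid
6 of the 8 triples form a triangle.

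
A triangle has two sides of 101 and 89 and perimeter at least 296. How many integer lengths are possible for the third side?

Triangle inequality: 12 < x < 190. Perimeter ≥ 296 gives x ≥ 296 − 101 − 89 = 106.
So 106 ≤ x < 190; integers 106 through 189: 84 values.

84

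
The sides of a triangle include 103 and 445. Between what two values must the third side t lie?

342 < t < 548

By the triangle inequality, t must be less than 103 + 445 = 548 and greater than |103 − 445| = 342.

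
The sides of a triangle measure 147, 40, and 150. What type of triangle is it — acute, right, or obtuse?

acute

Compare the square of the longest side to the sum of squares of the other two: 40² + 147² = 23209 > 22500 = 150².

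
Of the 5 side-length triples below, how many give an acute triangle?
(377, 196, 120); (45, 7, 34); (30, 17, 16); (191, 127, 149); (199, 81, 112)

1

(377,196,120): 120+196 ≤ 377, not a triangle
(45,7,34): 7+34 ≤ 45, not a triangle
(30,17,16): 16²+17² = 545 < 900 = 30² → obtuse
(191,127,149): 127²+149² = 38330 > 36481 = 191² → acute
(199,81,112): 81+112 ≤ 199, not a triangle
1 of the 5 is acute.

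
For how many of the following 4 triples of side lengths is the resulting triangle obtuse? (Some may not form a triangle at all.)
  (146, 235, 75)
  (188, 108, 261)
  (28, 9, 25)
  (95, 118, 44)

3

(146,235,75): 75+146 ≤ 235, not a triangle
(188,108,261): 108²+188² = 47008 < 68121 = 261² → obtuse
(28,9,25): 9²+25² = 706 < 784 = 28² → obtuse
(95,118,44): 44²+95² = 10961 < 13924 = 118² → obtuse
3 of the 4 are obtuse.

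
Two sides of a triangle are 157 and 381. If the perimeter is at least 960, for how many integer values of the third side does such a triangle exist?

116

Triangle inequality: 224 < x < 538. Perimeter ≥ 960 gives x ≥ 960 − 157 − 381 = 422.
So 422 ≤ x < 538; integers 422 through 537: 116 values.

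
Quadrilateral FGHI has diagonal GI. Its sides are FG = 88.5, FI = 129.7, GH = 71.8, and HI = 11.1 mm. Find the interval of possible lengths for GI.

From triangle FGI: |88.5 − 129.7| < GI < 88.5 + 129.7, i.e. 41.2 < GI < 218.2.
From triangle HGI: 60.7 < GI < 82.9.
Both must hold, so GI lies in the intersection.

60.7 < GI < 82.9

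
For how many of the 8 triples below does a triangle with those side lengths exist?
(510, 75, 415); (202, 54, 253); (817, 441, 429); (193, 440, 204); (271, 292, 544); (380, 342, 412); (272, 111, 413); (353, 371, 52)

(75,415,510): 75+415 ≤ 510 → not valid
(54,202,253): 54+202 > 253 → valid
(429,441,817): 429+441 > 817 → valid
(193,204,440): 193+204 ≤ 440 → not valid
(271,292,544): 271+292 > 544 → valid
(342,380,412): 342+380 > 412 → valid
(111,272,413): 111+272 ≤ 413 → not valid
(52,353,371): 52+353 > 371 → valid
5 of the 8 triples form a triangle.

5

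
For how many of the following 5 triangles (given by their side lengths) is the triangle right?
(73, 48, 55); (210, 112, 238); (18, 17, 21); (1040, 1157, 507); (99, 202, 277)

(73,48,55): 48²+55² = 5329 = 73² → right
(210,112,238): 112²+210² = 56644 = 238² → right
(18,17,21): 17²+18² = 613 > 441 = 21² → acute
(1040,1157,507): 507²+1040² = 1338649 = 1157² → right
(99,202,277): 99²+202² = 50605 < 76729 = 277² → obtuse
3 of the 5 are right.

3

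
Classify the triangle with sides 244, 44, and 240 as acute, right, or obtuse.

right

Compare the square of the longest side to the sum of squares of the other two: 44² + 240² = 59536 = 244².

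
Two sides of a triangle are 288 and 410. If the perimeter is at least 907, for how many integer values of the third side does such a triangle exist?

Triangle inequality: 122 < x < 698. Perimeter ≥ 907 gives x ≥ 907 − 288 − 410 = 209.
So 209 ≤ x < 698; integers 209 through 697: 489 values.

489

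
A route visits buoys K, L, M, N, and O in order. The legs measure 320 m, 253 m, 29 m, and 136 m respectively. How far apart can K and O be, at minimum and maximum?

0 ≤ KO ≤ 738 m

The maximum is all hops collinear in one direction: 320 + 253 + 29 + 136 = 738.
The longest hop is 320; the others sum to 418. Since 320 ≤ 418, the path can fold back on itself completely, so the minimum distance is 0.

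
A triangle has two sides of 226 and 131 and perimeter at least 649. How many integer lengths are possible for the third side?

Triangle inequality: 95 < x < 357. Perimeter ≥ 649 gives x ≥ 649 − 226 − 131 = 292.
So 292 ≤ x < 357; integers 292 through 356: 65 values.

65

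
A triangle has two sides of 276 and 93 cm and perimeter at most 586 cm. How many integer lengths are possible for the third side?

34

Triangle inequality: 183 < x < 369. Perimeter ≤ 586 gives x ≤ 586 − 276 − 93 = 217.
So 183 < x ≤ 217; integers 184 through 217: 34 values.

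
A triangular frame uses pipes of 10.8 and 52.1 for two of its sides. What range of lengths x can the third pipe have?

41.3 < x < 62.9

By the triangle inequality, x must be less than 10.8 + 52.1 = 62.9 and greater than |10.8 − 52.1| = 41.3.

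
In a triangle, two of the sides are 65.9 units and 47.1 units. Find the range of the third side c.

18.8 < c < 113.0 (units)

By the triangle inequality, c must be less than 65.9 + 47.1 = 113.0 and greater than |65.9 − 47.1| = 18.8.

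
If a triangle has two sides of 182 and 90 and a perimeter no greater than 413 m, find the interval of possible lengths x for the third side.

Triangle inequality alone gives 92 < x < 272.
The perimeter condition gives x ≤ 413 − 182 − 90 = 141.
Intersecting the two: 92 < x ≤ 141.

92 < x ≤ 141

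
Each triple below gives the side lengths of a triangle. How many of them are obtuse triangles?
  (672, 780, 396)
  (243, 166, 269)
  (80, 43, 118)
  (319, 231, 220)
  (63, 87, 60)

(672,780,396): 396²+672² = 608400 = 780² → right
(243,166,269): 166²+243² = 86605 > 72361 = 269² → acute
(80,43,118): 43²+80² = 8249 < 13924 = 118² → obtuse
(319,231,220): 220²+231² = 101761 = 319² → right
(63,87,60): 60²+63² = 7569 = 87² → right
1 of the 5 is obtuse.

1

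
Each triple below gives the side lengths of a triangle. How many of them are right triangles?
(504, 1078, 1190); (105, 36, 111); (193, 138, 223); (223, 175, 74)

(504,1078,1190): 504²+1078² = 1416100 = 1190² → right
(105,36,111): 36²+105² = 12321 = 111² → right
(193,138,223): 138²+193² = 56293 > 49729 = 223² → acute
(223,175,74): 74²+175² = 36101 < 49729 = 223² → obtuse
2 of the 4 are right.

2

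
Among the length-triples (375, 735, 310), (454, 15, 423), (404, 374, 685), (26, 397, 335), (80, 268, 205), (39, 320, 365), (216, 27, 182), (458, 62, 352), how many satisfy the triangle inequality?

2

(310,375,735): 310+375 ≤ 735 → not valid
(15,423,454): 15+423 ≤ 454 → not valid
(374,404,685): 374+404 > 685 → valid
(26,335,397): 26+335 ≤ 397 → not valid
(80,205,268): 80+205 > 268 → valid
(39,320,365): 39+320 ≤ 365 → not valid
(27,182,216): 27+182 ≤ 216 → not valid
(62,352,458): 62+352 ≤ 458 → not valid
2 of the 8 triples form a triangle.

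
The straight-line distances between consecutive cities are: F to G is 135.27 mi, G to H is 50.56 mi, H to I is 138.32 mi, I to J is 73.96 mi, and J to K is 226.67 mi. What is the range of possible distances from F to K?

The maximum is all hops collinear in one direction: 135.27 + 50.56 + 138.32 + 73.96 + 226.67 = 624.78.
The longest hop is 226.67; the others sum to 398.11. Since 226.67 ≤ 398.11, the path can fold back on itself completely, so the minimum distance is 0.

0 ≤ FK ≤ 624.78 mi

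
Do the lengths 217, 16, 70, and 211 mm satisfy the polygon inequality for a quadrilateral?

Yes

A quadrilateral exists iff every side is shorter than the sum of the others — equivalently, the longest side is less than the sum of the rest.
Longest side 217 < 297 (sum of the remaining 3), so yes.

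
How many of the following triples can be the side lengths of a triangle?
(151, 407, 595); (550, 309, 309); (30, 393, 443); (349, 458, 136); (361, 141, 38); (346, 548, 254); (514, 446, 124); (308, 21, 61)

4

(151,407,595): 151+407 ≤ 595 → not valid
(309,309,550): 309+309 > 550 → valid
(30,393,443): 30+393 ≤ 443 → not valid
(136,349,458): 136+349 > 458 → valid
(38,141,361): 38+141 ≤ 361 → not valid
(254,346,548): 254+346 > 548 → valid
(124,446,514): 124+446 > 514 → valid
(21,61,308): 21+61 ≤ 308 → not valid
4 of the 8 triples form a triangle.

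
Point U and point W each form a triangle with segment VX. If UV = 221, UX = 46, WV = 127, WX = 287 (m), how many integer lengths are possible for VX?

91

From triangle UVX: 175 < VX < 267.
From triangle WVX: 160 < VX < 414.
Intersection: 175 < VX < 267, so integers 176 through 266: 91 values.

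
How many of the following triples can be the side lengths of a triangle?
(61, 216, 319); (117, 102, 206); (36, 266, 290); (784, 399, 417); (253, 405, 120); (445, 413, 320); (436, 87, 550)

(61,216,319): 61+216 ≤ 319 → not valid
(102,117,206): 102+117 > 206 → valid
(36,266,290): 36+266 > 290 → valid
(399,417,784): 399+417 > 784 → valid
(120,253,405): 120+253 ≤ 405 → not valid
(320,413,445): 320+413 > 445 → valid
(87,436,550): 87+436 ≤ 550 → not valid
4 of the 7 triples form a triangle.

4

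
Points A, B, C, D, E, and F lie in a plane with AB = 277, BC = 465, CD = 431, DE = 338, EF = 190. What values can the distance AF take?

0 ≤ AF ≤ 1701

The maximum is all hops collinear in one direction: 277 + 465 + 431 + 338 + 190 = 1701.
The longest hop is 465; the others sum to 1236. Since 465 ≤ 1236, the path can fold back on itself completely, so the minimum distance is 0.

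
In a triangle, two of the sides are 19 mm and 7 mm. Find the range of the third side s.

By the triangle inequality, s must be less than 19 + 7 = 26 and greater than |19 − 7| = 12.

12 < s < 26 (mm)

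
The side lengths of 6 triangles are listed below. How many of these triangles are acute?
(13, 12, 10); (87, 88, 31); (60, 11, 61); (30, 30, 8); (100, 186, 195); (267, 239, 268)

(13,12,10): 10²+12² = 244 > 169 = 13² → acute
(87,88,31): 31²+87² = 8530 > 7744 = 88² → acute
(60,11,61): 11²+60² = 3721 = 61² → right
(30,30,8): 8²+30² = 964 > 900 = 30² → acute
(100,186,195): 100²+186² = 44596 > 38025 = 195² → acute
(267,239,268): 239²+267² = 128410 > 71824 = 268² → acute
5 of the 6 are acute.

5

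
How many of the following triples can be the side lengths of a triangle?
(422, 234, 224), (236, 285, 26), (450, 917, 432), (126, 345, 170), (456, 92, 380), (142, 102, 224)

(224,234,422): 224+234 > 422 → valid
(26,236,285): 26+236 ≤ 285 → not valid
(432,450,917): 432+450 ≤ 917 → not valid
(126,170,345): 126+170 ≤ 345 → not valid
(92,380,456): 92+380 > 456 → valid
(102,142,224): 102+142 > 224 → valid
3 of the 6 triples form a triangle.

3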